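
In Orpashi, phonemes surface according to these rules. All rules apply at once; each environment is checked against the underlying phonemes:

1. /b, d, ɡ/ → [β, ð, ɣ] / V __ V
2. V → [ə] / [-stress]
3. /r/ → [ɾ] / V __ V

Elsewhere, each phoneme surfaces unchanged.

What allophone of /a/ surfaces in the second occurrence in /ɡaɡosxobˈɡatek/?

[a]

/a/ (between /ɡ/ and /t/) fails the environment for rule 2, so it stays [a].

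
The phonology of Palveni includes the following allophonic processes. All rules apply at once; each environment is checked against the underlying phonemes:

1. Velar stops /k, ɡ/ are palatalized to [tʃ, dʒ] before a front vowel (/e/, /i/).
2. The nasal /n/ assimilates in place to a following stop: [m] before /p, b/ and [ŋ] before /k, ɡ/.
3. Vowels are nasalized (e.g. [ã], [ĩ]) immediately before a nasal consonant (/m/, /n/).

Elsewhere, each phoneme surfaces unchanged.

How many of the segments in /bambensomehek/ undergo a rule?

Segments that undergo a rule: /a/ → [ã] (rule 3); /e/ → [ẽ] (rule 3); /o/ → [õ] (rule 3).
All other segments surface unchanged.

3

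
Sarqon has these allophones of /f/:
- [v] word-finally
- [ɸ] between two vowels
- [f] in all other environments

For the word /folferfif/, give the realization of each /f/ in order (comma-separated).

Occurrence 1 (position 1): no conditioning environment matches → elsewhere allophone [f].
Occurrence 2 (position 4): no conditioning environment matches → elsewhere allophone [f].
Occurrence 3 (position 7): no conditioning environment matches → elsewhere allophone [f].
Occurrence 4 (position 9): word-finally → [v].

[f], [f], [f], [v]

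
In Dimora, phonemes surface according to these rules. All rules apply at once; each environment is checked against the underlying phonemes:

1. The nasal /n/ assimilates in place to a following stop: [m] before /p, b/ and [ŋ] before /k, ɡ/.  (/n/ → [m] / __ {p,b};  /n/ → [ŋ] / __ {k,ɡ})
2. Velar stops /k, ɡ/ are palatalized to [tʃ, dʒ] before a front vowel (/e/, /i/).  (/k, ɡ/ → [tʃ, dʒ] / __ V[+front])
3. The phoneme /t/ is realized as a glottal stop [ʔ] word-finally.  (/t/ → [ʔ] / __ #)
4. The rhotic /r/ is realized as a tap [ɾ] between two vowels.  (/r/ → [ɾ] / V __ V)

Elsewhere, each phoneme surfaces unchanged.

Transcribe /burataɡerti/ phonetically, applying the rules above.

/b/ stays [b].
/u/ (between /b/ and /r/): no rule targets it → [u].
/r/ (between /u/ and /a/) occurs between two vowels → [ɾ] by rule 4.
/a/ — not in any rule's target class → [a].
/t/ — between /a/ and /a/; rule 3 does not apply here → [t].
/a/ (between /t/ and /ɡ/) is unaffected → [a].
/ɡ/ (between /a/ and /e/): before a front vowel, so rule 2 applies → [dʒ].
/e/ (between /ɡ/ and /r/): no rule targets it → [e].
/r/ (between /e/ and /t/) is in the target of rule 4 but the environment (between two vowels) is not met → [r].
/t/ (between /r/ and /i/) fails the environment for rule 3, so it stays [t].
/i/ — not in any rule's target class → [i].

[buɾatadʒerti]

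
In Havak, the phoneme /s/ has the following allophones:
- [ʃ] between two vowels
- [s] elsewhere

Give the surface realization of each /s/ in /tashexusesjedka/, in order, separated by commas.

Occurrence 1 (position 3): no conditioning environment matches → elsewhere allophone [s].
Occurrence 2 (position 8): between two vowels → [ʃ].
Occurrence 3 (position 10): no conditioning environment matches → elsewhere allophone [s].

[s], [ʃ], [s]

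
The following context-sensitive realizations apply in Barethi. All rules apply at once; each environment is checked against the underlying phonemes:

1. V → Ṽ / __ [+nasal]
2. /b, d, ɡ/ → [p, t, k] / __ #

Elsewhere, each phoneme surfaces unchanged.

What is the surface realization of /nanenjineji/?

/n/ (word-initial): no rule targets it → [n].
/a/ meets the environment for rule 1 (before a nasal consonant) → [ã].
/n/ stays [n].
Rule 1 applies to /e/ (between /n/ and /n/: before a nasal consonant) → [ẽ].
/n/ (between /e/ and /j/): no rule targets it → [n].
/j/ (between /n/ and /i/) is unaffected → [j].
/i/ (between /j/ and /n/): before a nasal consonant, so rule 1 applies → [ĩ].
/n/ (between /i/ and /e/) is unaffected → [n].
/e/ (between /n/ and /j/) fails the environment for rule 1, so it stays [e].
/j/ stays [j].
/i/ (word-final) fails the environment for rule 1, so it stays [i].

[nãnẽnjĩneji]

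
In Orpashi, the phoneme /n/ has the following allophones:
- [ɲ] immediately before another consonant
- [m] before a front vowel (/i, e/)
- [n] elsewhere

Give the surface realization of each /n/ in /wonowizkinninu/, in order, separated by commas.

Occurrence 1 (position 3): no conditioning environment matches → elsewhere allophone [n].
Occurrence 2 (position 10): immediately before another consonant → [ɲ].
Occurrence 3 (position 11): before a front vowel (/i, e/) → [m].
Occurrence 4 (position 13): no conditioning environment matches → elsewhere allophone [n].

[n], [ɲ], [m], [n]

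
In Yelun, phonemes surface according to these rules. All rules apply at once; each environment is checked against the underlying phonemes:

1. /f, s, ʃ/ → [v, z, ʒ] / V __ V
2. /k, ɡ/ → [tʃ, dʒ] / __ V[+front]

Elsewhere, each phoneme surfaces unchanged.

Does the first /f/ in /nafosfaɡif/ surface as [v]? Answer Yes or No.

/f/ (between /a/ and /o/) occurs between two vowels → [v] by rule 1.
The actual realization is [v], which matches [v].

Yes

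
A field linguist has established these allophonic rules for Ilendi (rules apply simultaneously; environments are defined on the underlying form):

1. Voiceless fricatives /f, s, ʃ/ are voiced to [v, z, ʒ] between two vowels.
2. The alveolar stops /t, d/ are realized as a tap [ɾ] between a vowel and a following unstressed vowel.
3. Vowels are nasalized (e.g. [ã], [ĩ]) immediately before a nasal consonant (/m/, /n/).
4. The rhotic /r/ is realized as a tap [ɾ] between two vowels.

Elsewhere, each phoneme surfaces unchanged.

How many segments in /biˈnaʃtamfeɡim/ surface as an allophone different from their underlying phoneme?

3

Segments that undergo a rule: /i/ → [ĩ] (rule 3); /a/ → [ã] (rule 3); /i/ → [ĩ] (rule 3).
All other segments surface unchanged.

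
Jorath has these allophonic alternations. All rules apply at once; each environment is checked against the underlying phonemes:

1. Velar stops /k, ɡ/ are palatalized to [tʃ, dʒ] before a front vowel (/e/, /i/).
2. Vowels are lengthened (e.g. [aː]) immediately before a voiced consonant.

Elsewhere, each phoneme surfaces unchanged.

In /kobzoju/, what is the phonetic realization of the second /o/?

[oː]

/o/ — between /z/ and /j/, before a voiced consonant — surfaces as [oː] (rule 2).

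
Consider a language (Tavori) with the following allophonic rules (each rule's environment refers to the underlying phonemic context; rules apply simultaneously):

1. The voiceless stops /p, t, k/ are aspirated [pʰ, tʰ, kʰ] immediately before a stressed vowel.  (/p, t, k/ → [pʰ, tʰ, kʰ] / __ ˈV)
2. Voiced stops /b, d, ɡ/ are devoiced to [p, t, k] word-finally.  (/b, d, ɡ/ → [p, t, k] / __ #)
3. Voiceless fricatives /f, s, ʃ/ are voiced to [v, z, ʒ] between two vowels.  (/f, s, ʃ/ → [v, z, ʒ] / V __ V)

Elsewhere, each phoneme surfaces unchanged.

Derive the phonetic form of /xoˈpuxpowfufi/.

/x/ (word-initial): no rule targets it → [x].
/o/ — not in any rule's target class → [o].
/p/ (between /o/ and /u/) occurs immediately before a stressed vowel → [pʰ] by rule 1.
/u/ — not in any rule's target class → [u].
/x/ (between /u/ and /p/) is unaffected → [x].
/p/ (between /x/ and /o/) is in the target of rule 1 but the environment (immediately before a stressed vowel) is not met → [p].
/o/ stays [o].
/w/ — not in any rule's target class → [w].
/f/ (between /w/ and /u/): rule 3 targets it, but not between two vowels → unchanged [f].
/u/ stays [u].
/f/ meets the environment for rule 3 (between two vowels) → [v].
/i/ (word-final): no rule targets it → [i].

[xoˈpʰuxpowfuvi]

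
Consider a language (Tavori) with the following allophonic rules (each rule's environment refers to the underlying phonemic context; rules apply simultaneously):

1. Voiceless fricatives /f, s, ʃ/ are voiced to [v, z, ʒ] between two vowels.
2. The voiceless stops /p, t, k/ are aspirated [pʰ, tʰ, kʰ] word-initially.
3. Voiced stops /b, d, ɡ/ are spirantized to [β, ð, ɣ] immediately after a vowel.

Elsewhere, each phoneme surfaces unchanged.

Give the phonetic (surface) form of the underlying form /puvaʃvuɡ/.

/p/ meets the environment for rule 2 (word-initially) → [pʰ].
/u/ — not in any rule's target class → [u].
/v/ (between /u/ and /a/) is unaffected → [v].
/a/ stays [a].
/ʃ/ (between /a/ and /v/) fails the environment for rule 1, so it stays [ʃ].
/v/ stays [v].
/u/ (between /v/ and /ɡ/) is unaffected → [u].
Rule 3 applies to /ɡ/ (word-final: immediately after a vowel) → [ɣ].

[pʰuvaʃvuɣ]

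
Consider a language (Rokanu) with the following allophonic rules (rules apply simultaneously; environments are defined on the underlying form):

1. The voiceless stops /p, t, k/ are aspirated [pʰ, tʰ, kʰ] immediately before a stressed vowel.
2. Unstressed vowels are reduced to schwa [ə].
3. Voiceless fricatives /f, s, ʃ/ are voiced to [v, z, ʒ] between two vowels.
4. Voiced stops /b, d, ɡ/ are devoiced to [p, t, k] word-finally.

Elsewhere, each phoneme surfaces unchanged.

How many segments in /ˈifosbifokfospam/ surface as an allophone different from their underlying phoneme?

7

Segments that undergo a rule: /f/ → [v] (rule 3); /o/ → [ə] (rule 2); /i/ → [ə] (rule 2); /f/ → [v] (rule 3); /o/ → [ə] (rule 2); /o/ → [ə] (rule 2); /a/ → [ə] (rule 2).
All other segments surface unchanged.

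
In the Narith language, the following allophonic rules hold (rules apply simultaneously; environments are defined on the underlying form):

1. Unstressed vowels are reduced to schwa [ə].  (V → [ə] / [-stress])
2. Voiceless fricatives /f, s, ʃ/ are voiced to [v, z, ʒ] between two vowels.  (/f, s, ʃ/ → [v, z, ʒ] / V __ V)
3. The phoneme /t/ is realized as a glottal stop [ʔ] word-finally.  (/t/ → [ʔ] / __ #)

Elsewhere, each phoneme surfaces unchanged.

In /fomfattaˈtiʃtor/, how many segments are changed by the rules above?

Segments that undergo a rule: /o/ → [ə] (rule 1); /a/ → [ə] (rule 1); /a/ → [ə] (rule 1); /o/ → [ə] (rule 1).
All other segments surface unchanged.

4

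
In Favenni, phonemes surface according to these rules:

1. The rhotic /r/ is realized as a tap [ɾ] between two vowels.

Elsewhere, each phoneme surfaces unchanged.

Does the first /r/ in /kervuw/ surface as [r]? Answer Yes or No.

Yes

/r/ — between /e/ and /v/; rule 1 does not apply here → [r].
The actual realization is [r], which matches [r].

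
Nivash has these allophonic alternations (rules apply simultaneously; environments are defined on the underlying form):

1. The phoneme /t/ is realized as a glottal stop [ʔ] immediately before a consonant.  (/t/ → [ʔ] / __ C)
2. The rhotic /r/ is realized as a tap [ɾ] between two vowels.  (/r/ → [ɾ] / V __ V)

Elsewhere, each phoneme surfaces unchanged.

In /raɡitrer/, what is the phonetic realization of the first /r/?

[r]

/r/ (word-initial) is in the target of rule 2 but the environment (between two vowels) is not met → [r].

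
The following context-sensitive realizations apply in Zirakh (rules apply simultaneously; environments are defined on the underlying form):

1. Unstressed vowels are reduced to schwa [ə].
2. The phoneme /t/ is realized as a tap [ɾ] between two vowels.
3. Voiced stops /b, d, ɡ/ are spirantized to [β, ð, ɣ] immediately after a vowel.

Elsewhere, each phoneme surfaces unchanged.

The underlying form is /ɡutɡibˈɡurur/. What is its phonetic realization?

[ɡətɡəβˈɡurər]

/ɡ/ (word-initial): rule 3 targets it, but not immediately after a vowel → unchanged [ɡ].
/u/ — between /ɡ/ and /t/, in an unstressed syllable — surfaces as [ə] (rule 1).
/t/ — between /u/ and /ɡ/; rule 2 does not apply here → [t].
/ɡ/ (between /t/ and /i/) is in the target of rule 3 but the environment (immediately after a vowel) is not met → [ɡ].
/i/ (between /ɡ/ and /b/) occurs in an unstressed syllable → [ə] by rule 1.
/b/ (between /i/ and /ɡ/) occurs immediately after a vowel → [β] by rule 3.
/ɡ/ (between /b/ and /u/): rule 3 targets it, but not immediately after a vowel → unchanged [ɡ].
/u/ — between /ɡ/ and /r/; rule 1 does not apply here → [u].
/r/ — not in any rule's target class → [r].
/u/ — between /r/ and /r/, in an unstressed syllable — surfaces as [ə] (rule 1).
/r/ (word-final) is unaffected → [r].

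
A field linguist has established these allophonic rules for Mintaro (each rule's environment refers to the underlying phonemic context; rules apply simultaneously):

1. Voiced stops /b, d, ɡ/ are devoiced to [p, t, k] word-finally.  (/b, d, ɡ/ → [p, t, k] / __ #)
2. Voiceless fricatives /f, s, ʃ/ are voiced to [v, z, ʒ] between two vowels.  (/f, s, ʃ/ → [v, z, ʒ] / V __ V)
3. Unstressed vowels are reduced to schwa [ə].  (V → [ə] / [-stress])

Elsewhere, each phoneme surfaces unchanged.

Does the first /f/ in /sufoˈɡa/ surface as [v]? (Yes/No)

Yes

/f/ — between /u/ and /o/, between two vowels — surfaces as [v] (rule 2).
The actual realization is [v], which matches [v].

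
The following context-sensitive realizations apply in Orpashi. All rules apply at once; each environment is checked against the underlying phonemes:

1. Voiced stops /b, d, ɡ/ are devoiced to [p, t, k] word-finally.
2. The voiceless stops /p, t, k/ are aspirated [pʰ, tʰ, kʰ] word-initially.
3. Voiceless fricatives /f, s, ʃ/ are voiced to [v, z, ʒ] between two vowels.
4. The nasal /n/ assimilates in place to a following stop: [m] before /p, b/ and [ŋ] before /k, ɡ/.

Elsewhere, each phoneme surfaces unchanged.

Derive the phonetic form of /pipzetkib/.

[pʰipzetkip]

/p/ (word-initial): word-initially, so rule 2 applies → [pʰ].
/i/ (between /p/ and /p/): no rule targets it → [i].
/p/ (between /i/ and /z/): rule 2 targets it, but not word-initially → unchanged [p].
/z/ (between /p/ and /e/) is unaffected → [z].
/e/ stays [e].
/t/ (between /e/ and /k/): rule 2 targets it, but not word-initially → unchanged [t].
/k/ (between /t/ and /i/): rule 2 targets it, but not word-initially → unchanged [k].
/i/ (between /k/ and /b/): no rule targets it → [i].
/b/ (word-final): word-finally, so rule 1 applies → [p].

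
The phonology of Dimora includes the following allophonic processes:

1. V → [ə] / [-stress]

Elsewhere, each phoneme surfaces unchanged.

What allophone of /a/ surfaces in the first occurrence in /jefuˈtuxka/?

Rule 1 applies to /a/ (word-final: in an unstressed syllable) → [ə].

[ə]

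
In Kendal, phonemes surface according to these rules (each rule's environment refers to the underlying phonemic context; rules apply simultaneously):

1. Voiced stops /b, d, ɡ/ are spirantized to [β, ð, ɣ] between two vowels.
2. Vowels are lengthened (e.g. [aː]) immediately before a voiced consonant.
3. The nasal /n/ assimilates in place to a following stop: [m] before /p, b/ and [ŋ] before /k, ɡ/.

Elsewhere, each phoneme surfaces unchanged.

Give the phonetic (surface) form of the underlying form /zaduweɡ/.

/z/ stays [z].
/a/ (between /z/ and /d/) occurs before a voiced consonant → [aː] by rule 2.
/d/ meets the environment for rule 1 (between two vowels) → [ð].
/u/ (between /d/ and /w/): before a voiced consonant, so rule 2 applies → [uː].
/w/ — not in any rule's target class → [w].
/e/ (between /w/ and /ɡ/) occurs before a voiced consonant → [eː] by rule 2.
/ɡ/ — word-final; rule 1 does not apply here → [ɡ].

[zaːðuːweːɡ]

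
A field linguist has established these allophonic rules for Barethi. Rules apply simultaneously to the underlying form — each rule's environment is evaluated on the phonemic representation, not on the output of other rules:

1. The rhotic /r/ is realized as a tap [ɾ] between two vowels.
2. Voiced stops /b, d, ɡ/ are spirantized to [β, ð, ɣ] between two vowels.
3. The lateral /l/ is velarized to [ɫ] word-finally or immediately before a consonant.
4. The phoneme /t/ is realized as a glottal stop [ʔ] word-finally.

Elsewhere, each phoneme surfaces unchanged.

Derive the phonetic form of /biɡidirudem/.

/b/ (word-initial): rule 2 targets it, but not between two vowels → unchanged [b].
/i/ — not in any rule's target class → [i].
/ɡ/ meets the environment for rule 2 (between two vowels) → [ɣ].
/i/ stays [i].
/d/ (between /i/ and /i/) occurs between two vowels → [ð] by rule 2.
/i/ (between /d/ and /r/): no rule targets it → [i].
/r/ — between /i/ and /u/, between two vowels — surfaces as [ɾ] (rule 1).
/u/ — not in any rule's target class → [u].
Rule 2 applies to /d/ (between /u/ and /e/: between two vowels) → [ð].
/e/ (between /d/ and /m/): no rule targets it → [e].
/m/ (word-final): no rule targets it → [m].

[biɣiðiɾuðem]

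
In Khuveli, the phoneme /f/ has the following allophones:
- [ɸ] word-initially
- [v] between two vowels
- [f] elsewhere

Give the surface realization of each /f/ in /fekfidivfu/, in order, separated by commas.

Occurrence 1 (position 1): word-initially → [ɸ].
Occurrence 2 (position 4): no conditioning environment matches → elsewhere allophone [f].
Occurrence 3 (position 9): no conditioning environment matches → elsewhere allophone [f].

[ɸ], [f], [f]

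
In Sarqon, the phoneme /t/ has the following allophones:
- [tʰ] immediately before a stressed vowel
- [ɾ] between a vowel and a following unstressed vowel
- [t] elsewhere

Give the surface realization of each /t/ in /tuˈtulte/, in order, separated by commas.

[t], [tʰ], [t]

Occurrence 1 (position 1): no conditioning environment matches → elsewhere allophone [t].
Occurrence 2 (position 3): immediately before a stressed vowel → [tʰ].
Occurrence 3 (position 6): no conditioning environment matches → elsewhere allophone [t].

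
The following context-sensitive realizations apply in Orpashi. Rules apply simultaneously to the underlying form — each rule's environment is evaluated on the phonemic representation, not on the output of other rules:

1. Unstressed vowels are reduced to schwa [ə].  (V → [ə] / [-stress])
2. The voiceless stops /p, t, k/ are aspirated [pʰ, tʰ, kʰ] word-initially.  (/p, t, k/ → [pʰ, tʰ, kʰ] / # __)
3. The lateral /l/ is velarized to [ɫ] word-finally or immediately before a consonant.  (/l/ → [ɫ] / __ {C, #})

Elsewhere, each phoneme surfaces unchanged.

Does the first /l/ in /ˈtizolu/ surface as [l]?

/l/ — between /o/ and /u/; rule 3 does not apply here → [l].
The actual realization is [l], which matches [l].

Yes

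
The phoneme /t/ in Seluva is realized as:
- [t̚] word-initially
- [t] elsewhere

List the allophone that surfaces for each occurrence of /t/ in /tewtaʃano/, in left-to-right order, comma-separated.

Occurrence 1 (position 1): word-initially → [t̚].
Occurrence 2 (position 4): no conditioning environment matches → elsewhere allophone [t].

[t̚], [t]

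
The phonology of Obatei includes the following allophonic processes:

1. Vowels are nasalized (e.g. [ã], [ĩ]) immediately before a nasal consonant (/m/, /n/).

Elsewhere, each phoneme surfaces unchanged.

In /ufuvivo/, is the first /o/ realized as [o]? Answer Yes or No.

/o/ (word-final) is in the target of rule 1 but the environment (before a nasal consonant) is not met → [o].
The actual realization is [o], which matches [o].

Yes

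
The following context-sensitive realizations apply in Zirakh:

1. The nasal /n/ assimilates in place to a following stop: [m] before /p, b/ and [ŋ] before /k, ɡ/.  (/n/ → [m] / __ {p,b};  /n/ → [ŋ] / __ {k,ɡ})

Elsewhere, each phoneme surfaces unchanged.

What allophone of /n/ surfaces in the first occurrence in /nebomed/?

[n]

/n/ (word-initial): rule 1 targets it, but not before a labial or velar stop → unchanged [n].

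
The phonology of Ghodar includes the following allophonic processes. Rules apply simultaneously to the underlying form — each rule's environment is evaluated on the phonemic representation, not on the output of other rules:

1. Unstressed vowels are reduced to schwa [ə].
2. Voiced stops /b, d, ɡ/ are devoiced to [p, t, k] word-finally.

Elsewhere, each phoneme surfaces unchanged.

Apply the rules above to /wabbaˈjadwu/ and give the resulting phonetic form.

/w/ (word-initial) is unaffected → [w].
Rule 1 applies to /a/ (between /w/ and /b/: in an unstressed syllable) → [ə].
/b/ — between /a/ and /b/; rule 2 does not apply here → [b].
/b/ (between /b/ and /a/) fails the environment for rule 2, so it stays [b].
Rule 1 applies to /a/ (between /b/ and /j/: in an unstressed syllable) → [ə].
/j/ (between /a/ and /a/) is unaffected → [j].
/a/ (between /j/ and /d/) fails the environment for rule 1, so it stays [a].
/d/ (between /a/ and /w/): rule 2 targets it, but not word-finally → unchanged [d].
/w/ stays [w].
/u/ (word-final) occurs in an unstressed syllable → [ə] by rule 1.

[wəbbəˈjadwə]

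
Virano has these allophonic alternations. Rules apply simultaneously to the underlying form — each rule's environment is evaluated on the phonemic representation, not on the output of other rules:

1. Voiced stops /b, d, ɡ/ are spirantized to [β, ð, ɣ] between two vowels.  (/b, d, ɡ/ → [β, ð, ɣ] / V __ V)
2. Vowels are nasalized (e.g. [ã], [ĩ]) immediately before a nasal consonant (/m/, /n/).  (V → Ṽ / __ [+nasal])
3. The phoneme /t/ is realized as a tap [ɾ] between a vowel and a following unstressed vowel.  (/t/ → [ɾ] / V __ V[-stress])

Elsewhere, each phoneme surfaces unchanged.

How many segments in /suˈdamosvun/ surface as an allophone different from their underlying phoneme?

3

Segments that undergo a rule: /d/ → [ð] (rule 1); /a/ → [ã] (rule 2); /u/ → [ũ] (rule 2).
All other segments surface unchanged.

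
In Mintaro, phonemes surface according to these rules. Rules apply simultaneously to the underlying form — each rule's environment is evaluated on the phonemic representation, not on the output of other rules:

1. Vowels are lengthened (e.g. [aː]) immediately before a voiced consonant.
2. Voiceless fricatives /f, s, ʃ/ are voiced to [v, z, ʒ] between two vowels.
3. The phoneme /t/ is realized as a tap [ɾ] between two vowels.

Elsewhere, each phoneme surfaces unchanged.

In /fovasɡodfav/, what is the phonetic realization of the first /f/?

[f]

/f/ (word-initial) is in the target of rule 2 but the environment (between two vowels) is not met → [f].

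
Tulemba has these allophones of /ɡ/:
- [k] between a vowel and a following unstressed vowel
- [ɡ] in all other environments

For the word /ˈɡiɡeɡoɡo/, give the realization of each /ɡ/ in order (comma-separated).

Occurrence 1 (position 1): no conditioning environment matches → elsewhere allophone [ɡ].
Occurrence 2 (position 3): between a vowel and a following unstressed vowel → [k].
Occurrence 3 (position 5): between a vowel and a following unstressed vowel → [k].
Occurrence 4 (position 7): between a vowel and a following unstressed vowel → [k].

[ɡ], [k], [k], [k]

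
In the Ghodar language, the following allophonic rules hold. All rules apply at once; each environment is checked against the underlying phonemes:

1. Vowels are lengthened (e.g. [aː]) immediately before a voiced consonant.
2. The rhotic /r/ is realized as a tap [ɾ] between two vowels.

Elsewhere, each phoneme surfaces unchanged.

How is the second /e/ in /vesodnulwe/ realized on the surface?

/e/ (word-final): rule 1 targets it, but not before a voiced consonant → unchanged [e].

[e]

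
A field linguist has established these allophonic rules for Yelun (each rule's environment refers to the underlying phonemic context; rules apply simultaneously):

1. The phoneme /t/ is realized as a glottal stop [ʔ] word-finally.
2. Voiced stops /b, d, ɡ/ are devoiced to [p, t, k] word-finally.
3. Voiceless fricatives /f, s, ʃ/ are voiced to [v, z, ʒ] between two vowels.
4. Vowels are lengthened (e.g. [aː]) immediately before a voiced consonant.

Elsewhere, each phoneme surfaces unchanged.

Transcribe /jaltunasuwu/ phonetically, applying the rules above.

[jaːltuːnazuːwu]

/j/ (word-initial): no rule targets it → [j].
/a/ (between /j/ and /l/) occurs before a voiced consonant → [aː] by rule 4.
/l/ — not in any rule's target class → [l].
/t/ (between /l/ and /u/) is in the target of rule 1 but the environment (word-finally) is not met → [t].
/u/ — between /t/ and /n/, before a voiced consonant — surfaces as [uː] (rule 4).
/n/ — not in any rule's target class → [n].
/a/ — between /n/ and /s/; rule 4 does not apply here → [a].
/s/ — between /a/ and /u/, between two vowels — surfaces as [z] (rule 3).
/u/ — between /s/ and /w/, before a voiced consonant — surfaces as [uː] (rule 4).
/w/ — not in any rule's target class → [w].
/u/ (word-final) fails the environment for rule 4, so it stays [u].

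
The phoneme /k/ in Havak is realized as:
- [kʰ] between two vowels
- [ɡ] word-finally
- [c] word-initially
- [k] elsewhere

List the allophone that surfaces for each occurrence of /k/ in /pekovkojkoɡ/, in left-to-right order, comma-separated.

Occurrence 1 (position 3): between two vowels → [kʰ].
Occurrence 2 (position 6): no conditioning environment matches → elsewhere allophone [k].
Occurrence 3 (position 9): no conditioning environment matches → elsewhere allophone [k].

[kʰ], [k], [k]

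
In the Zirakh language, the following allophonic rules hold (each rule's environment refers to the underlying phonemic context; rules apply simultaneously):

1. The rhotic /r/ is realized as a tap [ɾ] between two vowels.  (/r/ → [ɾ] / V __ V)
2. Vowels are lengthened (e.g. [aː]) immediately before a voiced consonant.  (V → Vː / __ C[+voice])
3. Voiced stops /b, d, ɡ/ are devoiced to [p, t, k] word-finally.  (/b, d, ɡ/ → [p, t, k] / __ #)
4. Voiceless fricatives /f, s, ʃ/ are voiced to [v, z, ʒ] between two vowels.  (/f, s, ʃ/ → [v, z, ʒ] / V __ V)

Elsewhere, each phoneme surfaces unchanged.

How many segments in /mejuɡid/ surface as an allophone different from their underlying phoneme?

4

Segments that undergo a rule: /e/ → [eː] (rule 2); /u/ → [uː] (rule 2); /i/ → [iː] (rule 2); /d/ → [t] (rule 3).
All other segments surface unchanged.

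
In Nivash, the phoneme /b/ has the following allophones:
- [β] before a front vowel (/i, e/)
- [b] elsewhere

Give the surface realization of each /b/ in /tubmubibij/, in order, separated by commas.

Occurrence 1 (position 3): no conditioning environment matches → elsewhere allophone [b].
Occurrence 2 (position 6): before a front vowel (/i, e/) → [β].
Occurrence 3 (position 8): before a front vowel (/i, e/) → [β].

[b], [β], [β]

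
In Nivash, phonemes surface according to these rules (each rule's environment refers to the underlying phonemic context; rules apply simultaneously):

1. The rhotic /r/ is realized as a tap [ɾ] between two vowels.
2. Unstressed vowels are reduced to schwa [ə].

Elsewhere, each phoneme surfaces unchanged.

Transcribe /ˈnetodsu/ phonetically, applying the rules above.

/n/ (word-initial): no rule targets it → [n].
/e/ — between /n/ and /t/; rule 2 does not apply here → [e].
/t/ (between /e/ and /o/) is unaffected → [t].
/o/ (between /t/ and /d/) occurs in an unstressed syllable → [ə] by rule 2.
/d/ (between /o/ and /s/) is unaffected → [d].
/s/ (between /d/ and /u/): no rule targets it → [s].
Rule 2 applies to /u/ (word-final: in an unstressed syllable) → [ə].

[ˈnetədsə]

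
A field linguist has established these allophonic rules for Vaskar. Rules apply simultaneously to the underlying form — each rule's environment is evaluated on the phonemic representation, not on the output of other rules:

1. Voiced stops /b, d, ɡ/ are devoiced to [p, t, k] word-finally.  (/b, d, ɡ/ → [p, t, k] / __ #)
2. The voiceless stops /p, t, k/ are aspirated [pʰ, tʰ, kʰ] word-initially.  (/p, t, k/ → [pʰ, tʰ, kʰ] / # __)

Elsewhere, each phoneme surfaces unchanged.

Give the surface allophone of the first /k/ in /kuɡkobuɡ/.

Rule 2 applies to /k/ (word-initial: word-initially) → [kʰ].

[kʰ]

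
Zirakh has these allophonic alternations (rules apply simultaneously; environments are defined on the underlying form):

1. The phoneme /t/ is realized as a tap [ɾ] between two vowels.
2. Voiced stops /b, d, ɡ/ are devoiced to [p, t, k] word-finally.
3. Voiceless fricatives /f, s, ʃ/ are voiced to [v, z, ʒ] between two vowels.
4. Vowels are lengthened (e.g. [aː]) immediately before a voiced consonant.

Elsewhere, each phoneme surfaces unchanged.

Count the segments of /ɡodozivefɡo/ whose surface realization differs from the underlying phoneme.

3

Segments that undergo a rule: /o/ → [oː] (rule 4); /o/ → [oː] (rule 4); /i/ → [iː] (rule 4).
All other segments surface unchanged.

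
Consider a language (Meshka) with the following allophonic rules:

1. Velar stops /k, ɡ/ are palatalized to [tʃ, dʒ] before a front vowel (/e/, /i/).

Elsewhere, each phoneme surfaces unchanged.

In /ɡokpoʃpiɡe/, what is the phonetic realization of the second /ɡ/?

/ɡ/ — between /i/ and /e/, before a front vowel — surfaces as [dʒ] (rule 1).

[dʒ]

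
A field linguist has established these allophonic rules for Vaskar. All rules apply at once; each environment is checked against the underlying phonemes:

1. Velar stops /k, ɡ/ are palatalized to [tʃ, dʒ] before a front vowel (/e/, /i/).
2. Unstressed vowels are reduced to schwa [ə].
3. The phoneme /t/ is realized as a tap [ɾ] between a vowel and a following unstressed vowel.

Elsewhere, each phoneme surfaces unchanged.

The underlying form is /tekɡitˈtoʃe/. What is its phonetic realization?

[təkdʒətˈtoʃə]

/t/ (word-initial) fails the environment for rule 3, so it stays [t].
/e/ meets the environment for rule 2 (in an unstressed syllable) → [ə].
/k/ (between /e/ and /ɡ/) fails the environment for rule 1, so it stays [k].
/ɡ/ (between /k/ and /i/): before a front vowel, so rule 1 applies → [dʒ].
/i/ meets the environment for rule 2 (in an unstressed syllable) → [ə].
/t/ (between /i/ and /t/): rule 3 targets it, but not between a vowel and a following unstressed vowel → unchanged [t].
/t/ — between /t/ and /o/; rule 3 does not apply here → [t].
/o/ (between /t/ and /ʃ/) fails the environment for rule 2, so it stays [o].
/ʃ/ (between /o/ and /e/): no rule targets it → [ʃ].
Rule 2 applies to /e/ (word-final: in an unstressed syllable) → [ə].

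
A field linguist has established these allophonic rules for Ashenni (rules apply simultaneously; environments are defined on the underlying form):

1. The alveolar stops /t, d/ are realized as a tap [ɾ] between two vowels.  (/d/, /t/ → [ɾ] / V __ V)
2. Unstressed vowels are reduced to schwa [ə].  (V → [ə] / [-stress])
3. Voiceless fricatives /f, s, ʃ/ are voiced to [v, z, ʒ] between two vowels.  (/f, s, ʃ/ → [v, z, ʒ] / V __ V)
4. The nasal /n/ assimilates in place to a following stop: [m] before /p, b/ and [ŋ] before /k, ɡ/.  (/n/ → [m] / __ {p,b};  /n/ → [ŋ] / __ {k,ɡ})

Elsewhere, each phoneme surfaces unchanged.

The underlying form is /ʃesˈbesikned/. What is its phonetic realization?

/ʃ/ (word-initial) fails the environment for rule 3, so it stays [ʃ].
Rule 2 applies to /e/ (between /ʃ/ and /s/: in an unstressed syllable) → [ə].
/s/ (between /e/ and /b/) is in the target of rule 3 but the environment (between two vowels) is not met → [s].
/b/ — not in any rule's target class → [b].
/e/ (between /b/ and /s/) is in the target of rule 2 but the environment (in an unstressed syllable) is not met → [e].
/s/ (between /e/ and /i/): between two vowels, so rule 3 applies → [z].
/i/ meets the environment for rule 2 (in an unstressed syllable) → [ə].
/k/ — not in any rule's target class → [k].
/n/ (between /k/ and /e/): rule 4 targets it, but not before a labial or velar stop → unchanged [n].
/e/ — between /n/ and /d/, in an unstressed syllable — surfaces as [ə] (rule 2).
/d/ (word-final) is in the target of rule 1 but the environment (between two vowels) is not met → [d].

[ʃəsˈbezəknəd]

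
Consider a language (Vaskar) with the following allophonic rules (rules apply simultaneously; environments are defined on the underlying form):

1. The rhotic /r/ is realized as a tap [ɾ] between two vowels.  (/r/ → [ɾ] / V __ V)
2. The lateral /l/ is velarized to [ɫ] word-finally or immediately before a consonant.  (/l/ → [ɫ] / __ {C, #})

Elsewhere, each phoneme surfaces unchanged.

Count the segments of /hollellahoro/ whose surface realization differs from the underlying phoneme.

Segments that undergo a rule: /l/ → [ɫ] (rule 2); /l/ → [ɫ] (rule 2); /r/ → [ɾ] (rule 1).
All other segments surface unchanged.

3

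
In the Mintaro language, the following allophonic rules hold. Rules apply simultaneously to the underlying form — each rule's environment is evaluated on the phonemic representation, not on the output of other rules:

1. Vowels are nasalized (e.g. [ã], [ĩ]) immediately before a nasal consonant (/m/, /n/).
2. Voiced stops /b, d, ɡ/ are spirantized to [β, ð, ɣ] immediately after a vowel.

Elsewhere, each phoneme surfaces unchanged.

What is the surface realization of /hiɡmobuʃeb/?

[hiɣmoβuʃeβ]

/i/ (between /h/ and /ɡ/) fails the environment for rule 1, so it stays [i].
/ɡ/ meets the environment for rule 2 (immediately after a vowel) → [ɣ].
/o/ (between /m/ and /b/) fails the environment for rule 1, so it stays [o].
/b/ meets the environment for rule 2 (immediately after a vowel) → [β].
/u/ — between /b/ and /ʃ/; rule 1 does not apply here → [u].
/e/ (between /ʃ/ and /b/) fails the environment for rule 1, so it stays [e].
/b/ — word-final, immediately after a vowel — surfaces as [β] (rule 2).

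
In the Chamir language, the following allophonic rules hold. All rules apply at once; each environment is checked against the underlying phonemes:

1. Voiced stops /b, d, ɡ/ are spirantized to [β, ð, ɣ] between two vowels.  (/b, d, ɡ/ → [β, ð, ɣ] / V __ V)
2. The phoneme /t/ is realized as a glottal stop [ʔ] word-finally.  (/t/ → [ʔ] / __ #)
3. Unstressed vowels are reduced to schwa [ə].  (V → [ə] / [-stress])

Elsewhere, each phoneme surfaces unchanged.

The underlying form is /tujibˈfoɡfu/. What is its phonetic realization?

[təjəbˈfoɡfə]

/t/ (word-initial): rule 2 targets it, but not word-finally → unchanged [t].
/u/ (between /t/ and /j/): in an unstressed syllable, so rule 3 applies → [ə].
/i/ (between /j/ and /b/) occurs in an unstressed syllable → [ə] by rule 3.
/b/ (between /i/ and /f/) fails the environment for rule 1, so it stays [b].
/o/ (between /f/ and /ɡ/) is in the target of rule 3 but the environment (in an unstressed syllable) is not met → [o].
/ɡ/ — between /o/ and /f/; rule 1 does not apply here → [ɡ].
/u/ — word-final, in an unstressed syllable — surfaces as [ə] (rule 3).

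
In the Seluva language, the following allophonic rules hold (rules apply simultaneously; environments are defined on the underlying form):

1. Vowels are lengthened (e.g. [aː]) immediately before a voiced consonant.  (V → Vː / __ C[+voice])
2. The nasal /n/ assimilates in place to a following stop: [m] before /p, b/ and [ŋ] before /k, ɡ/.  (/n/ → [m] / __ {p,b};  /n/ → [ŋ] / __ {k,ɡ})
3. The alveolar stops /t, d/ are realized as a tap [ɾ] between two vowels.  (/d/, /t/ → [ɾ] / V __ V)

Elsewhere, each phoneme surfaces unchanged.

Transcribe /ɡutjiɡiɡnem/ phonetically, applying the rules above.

/u/ — between /ɡ/ and /t/; rule 1 does not apply here → [u].
/t/ (between /u/ and /j/) fails the environment for rule 3, so it stays [t].
Rule 1 applies to /i/ (between /j/ and /ɡ/: before a voiced consonant) → [iː].
/i/ meets the environment for rule 1 (before a voiced consonant) → [iː].
/n/ — between /ɡ/ and /e/; rule 2 does not apply here → [n].
/e/ (between /n/ and /m/) occurs before a voiced consonant → [eː] by rule 1.

[ɡutjiːɡiːɡneːm]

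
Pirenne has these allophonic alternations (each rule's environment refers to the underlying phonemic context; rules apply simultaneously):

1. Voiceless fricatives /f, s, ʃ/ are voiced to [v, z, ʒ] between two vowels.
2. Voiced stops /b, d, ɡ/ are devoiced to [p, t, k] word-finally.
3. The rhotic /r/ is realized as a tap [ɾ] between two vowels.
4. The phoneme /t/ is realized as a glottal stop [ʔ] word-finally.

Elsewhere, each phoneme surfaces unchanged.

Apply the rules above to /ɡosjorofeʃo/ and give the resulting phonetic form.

[ɡosjoɾoveʒo]

/ɡ/ (word-initial) fails the environment for rule 2, so it stays [ɡ].
/o/ (between /ɡ/ and /s/): no rule targets it → [o].
/s/ — between /o/ and /j/; rule 1 does not apply here → [s].
/j/ stays [j].
/o/ (between /j/ and /r/) is unaffected → [o].
/r/ (between /o/ and /o/) occurs between two vowels → [ɾ] by rule 3.
/o/ (between /r/ and /f/) is unaffected → [o].
/f/ — between /o/ and /e/, between two vowels — surfaces as [v] (rule 1).
/e/ — not in any rule's target class → [e].
/ʃ/ (between /e/ and /o/): between two vowels, so rule 1 applies → [ʒ].
/o/ stays [o].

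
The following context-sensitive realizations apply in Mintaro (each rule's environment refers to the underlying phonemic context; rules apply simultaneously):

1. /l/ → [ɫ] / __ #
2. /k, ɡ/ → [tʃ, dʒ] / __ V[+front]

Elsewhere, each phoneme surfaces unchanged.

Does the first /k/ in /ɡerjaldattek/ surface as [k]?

Yes

/k/ (word-final): rule 2 targets it, but not before a front vowel → unchanged [k].
The actual realization is [k], which matches [k].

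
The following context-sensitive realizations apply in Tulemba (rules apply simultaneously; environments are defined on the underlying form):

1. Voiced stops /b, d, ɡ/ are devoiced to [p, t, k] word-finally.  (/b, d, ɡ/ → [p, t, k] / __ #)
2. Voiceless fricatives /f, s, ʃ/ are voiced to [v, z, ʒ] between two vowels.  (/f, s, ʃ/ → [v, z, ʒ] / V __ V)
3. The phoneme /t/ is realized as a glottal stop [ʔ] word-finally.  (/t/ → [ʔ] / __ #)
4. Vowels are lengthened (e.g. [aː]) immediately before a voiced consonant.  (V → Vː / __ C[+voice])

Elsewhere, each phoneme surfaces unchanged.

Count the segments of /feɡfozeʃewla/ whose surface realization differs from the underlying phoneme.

Segments that undergo a rule: /e/ → [eː] (rule 4); /o/ → [oː] (rule 4); /ʃ/ → [ʒ] (rule 2); /e/ → [eː] (rule 4).
All other segments surface unchanged.

4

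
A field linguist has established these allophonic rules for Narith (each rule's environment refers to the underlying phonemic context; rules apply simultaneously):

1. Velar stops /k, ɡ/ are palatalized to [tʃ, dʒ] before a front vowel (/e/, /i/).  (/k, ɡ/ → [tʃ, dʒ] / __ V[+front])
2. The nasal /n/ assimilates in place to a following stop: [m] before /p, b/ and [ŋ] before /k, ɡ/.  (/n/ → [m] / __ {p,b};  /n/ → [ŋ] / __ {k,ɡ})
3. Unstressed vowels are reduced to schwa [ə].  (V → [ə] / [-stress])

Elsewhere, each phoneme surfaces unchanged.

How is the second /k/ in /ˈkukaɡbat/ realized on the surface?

[k]

/k/ (between /u/ and /a/): rule 1 targets it, but not before a front vowel → unchanged [k].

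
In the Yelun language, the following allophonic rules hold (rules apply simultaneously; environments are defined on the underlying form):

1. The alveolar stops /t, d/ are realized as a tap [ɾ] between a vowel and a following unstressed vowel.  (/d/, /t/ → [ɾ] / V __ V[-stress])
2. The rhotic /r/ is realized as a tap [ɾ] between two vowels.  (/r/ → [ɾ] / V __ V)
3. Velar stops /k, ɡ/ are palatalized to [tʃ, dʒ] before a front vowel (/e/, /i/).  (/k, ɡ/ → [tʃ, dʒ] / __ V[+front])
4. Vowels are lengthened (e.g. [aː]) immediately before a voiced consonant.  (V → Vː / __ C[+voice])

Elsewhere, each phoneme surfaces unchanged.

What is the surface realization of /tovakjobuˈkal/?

[toːvakjoːbuˈkaːl]

/t/ (word-initial) is in the target of rule 1 but the environment (between a vowel and a following unstressed vowel) is not met → [t].
/o/ (between /t/ and /v/): before a voiced consonant, so rule 4 applies → [oː].
/v/ stays [v].
/a/ (between /v/ and /k/) is in the target of rule 4 but the environment (before a voiced consonant) is not met → [a].
/k/ (between /a/ and /j/) is in the target of rule 3 but the environment (before a front vowel) is not met → [k].
/j/ (between /k/ and /o/) is unaffected → [j].
/o/ (between /j/ and /b/) occurs before a voiced consonant → [oː] by rule 4.
/b/ (between /o/ and /u/): no rule targets it → [b].
/u/ — between /b/ and /k/; rule 4 does not apply here → [u].
/k/ (between /u/ and /a/): rule 3 targets it, but not before a front vowel → unchanged [k].
/a/ (between /k/ and /l/): before a voiced consonant, so rule 4 applies → [aː].
/l/ — not in any rule's target class → [l].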